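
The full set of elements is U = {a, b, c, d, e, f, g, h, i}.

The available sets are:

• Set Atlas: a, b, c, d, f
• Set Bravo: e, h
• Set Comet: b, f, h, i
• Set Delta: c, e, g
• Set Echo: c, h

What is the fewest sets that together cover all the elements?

3

Atlas, Comet, and Delta cover everything between them: the union {a, b, c, d, e, f, g, h, i} is all of U.
Only Atlas contains a, so Atlas is forced; the remaining 4 elements need at least 2 more sets (each remaining set adds at most 2) — so at least 3 sets are needed, and 3 is optimal.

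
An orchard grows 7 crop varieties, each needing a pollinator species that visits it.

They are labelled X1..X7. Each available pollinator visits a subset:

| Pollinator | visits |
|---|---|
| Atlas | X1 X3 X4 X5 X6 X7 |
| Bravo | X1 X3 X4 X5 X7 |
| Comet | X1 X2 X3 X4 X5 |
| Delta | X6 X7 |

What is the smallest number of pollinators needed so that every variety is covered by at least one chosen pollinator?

2

Take {Comet, Delta}. Their union is {X1, X2, X3, X4, X5, X6, X7}, which is all 7 varieties.
No single pollinator has all 7 varieties (the largest, Atlas, has 6), so 2 is optimal.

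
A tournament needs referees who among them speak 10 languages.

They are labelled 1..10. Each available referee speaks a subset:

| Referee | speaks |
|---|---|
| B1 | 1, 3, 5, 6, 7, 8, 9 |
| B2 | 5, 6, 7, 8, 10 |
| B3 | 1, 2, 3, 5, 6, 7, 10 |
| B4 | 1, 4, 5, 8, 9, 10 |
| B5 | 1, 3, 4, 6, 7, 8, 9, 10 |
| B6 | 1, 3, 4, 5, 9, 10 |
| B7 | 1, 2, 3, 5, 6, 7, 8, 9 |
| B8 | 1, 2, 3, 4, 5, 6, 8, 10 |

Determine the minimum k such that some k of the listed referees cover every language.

Take {B6, B7}. Their union is {1, 2, 3, 4, 5, 6, 7, 8, 9, 10}, which is all 10 languages.
No single referee has all 10 languages (the largest, B5, has 8), so 2 is optimal.

2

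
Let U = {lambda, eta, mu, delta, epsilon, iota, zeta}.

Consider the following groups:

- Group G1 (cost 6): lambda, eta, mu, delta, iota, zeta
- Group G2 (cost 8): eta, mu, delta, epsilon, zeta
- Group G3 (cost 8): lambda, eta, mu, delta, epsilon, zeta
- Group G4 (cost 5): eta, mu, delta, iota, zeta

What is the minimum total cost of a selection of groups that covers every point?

13

G3, G4 together cover every point (G3 ∪ G4 = {lambda, eta, mu, delta, epsilon, iota, zeta}); total cost 8 + 5 = 13.
The greedy pick G1, G2 costs 14; no covering selection beats 13.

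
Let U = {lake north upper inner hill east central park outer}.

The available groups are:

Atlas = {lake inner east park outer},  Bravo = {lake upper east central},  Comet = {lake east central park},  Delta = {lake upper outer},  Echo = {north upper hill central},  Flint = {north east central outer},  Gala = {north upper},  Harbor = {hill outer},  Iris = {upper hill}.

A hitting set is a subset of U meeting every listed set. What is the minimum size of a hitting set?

3

H = {upper, east, outer} meets every group (each contains at least one member of H), and |H| = 3.
The groups Comet, Gala, Harbor are pairwise disjoint, so any hitting set needs a separate item for each — at least 3. Hence 3 is optimal.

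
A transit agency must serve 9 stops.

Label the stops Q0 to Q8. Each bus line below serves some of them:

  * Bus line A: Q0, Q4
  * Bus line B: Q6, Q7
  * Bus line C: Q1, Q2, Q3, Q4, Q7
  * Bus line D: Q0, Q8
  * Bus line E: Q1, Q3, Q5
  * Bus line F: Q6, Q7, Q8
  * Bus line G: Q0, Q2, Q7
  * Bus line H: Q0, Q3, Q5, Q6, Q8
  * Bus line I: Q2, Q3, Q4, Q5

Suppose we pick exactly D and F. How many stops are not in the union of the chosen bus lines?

Union of D, F = {Q0, Q6, Q7, Q8}.
Not covered: Q1, Q2, Q3, Q4, Q5 — 5 stops.

5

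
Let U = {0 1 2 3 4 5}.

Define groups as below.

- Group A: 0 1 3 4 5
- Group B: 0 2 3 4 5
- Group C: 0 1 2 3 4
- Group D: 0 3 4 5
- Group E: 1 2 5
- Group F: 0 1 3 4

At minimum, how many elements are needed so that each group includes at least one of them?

Take H = {3, 5}. Each listed group contains at least one of these, so H is a hitting set of size 2.
No single element lies in every group, so at least 2 are needed and 2 is optimal.

2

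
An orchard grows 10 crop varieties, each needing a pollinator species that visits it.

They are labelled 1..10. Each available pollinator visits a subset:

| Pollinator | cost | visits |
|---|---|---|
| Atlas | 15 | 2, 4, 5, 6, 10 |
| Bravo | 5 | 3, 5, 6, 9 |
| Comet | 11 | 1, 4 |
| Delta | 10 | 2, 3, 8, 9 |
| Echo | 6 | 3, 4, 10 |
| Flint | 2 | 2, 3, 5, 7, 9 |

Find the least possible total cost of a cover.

Bravo, Comet, Delta, Echo, Flint together cover every variety (Bravo ∪ Comet ∪ Delta ∪ Echo ∪ Flint = {1, 2, 3, 4, 5, 6, 7, 8, 9, 10}); total cost 5 + 11 + 10 + 6 + 2 = 34.
No covering selection has total cost below 34.

34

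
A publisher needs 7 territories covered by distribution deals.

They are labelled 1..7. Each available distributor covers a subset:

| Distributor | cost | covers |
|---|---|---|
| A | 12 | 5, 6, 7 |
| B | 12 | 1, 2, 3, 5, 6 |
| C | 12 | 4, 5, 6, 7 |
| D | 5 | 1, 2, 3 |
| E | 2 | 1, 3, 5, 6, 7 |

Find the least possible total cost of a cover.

C, D together cover every territory (C ∪ D = {1, 2, 3, 4, 5, 6, 7}); total cost 12 + 5 = 17.
The greedy pick E, D, C costs 19; no covering selection beats 17.

17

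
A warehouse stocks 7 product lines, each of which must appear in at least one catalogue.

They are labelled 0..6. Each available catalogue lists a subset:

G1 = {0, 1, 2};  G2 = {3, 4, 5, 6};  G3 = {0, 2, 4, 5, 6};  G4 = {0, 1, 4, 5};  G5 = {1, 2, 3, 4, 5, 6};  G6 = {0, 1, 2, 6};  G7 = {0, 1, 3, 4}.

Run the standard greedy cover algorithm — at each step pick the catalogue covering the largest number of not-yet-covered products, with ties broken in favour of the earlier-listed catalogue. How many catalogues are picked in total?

Greedy: pick G5 (covers 6 new) → pick G1 (covers 1 new). Total picks: 2.

2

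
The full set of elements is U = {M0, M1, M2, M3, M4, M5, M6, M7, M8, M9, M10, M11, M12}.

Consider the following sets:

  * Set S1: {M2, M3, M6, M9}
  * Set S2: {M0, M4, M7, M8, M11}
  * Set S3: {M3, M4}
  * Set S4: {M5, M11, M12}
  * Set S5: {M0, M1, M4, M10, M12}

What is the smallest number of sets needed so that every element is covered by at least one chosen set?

4

S1 and S2 and S4 and S5 together: S1 ∪ S2 ∪ S4 ∪ S5 = {M0, M1, M2, M3, M4, M5, M6, M7, M8, M9, M10, M11, M12} — every element is covered.
Only S4 contains M5, so S4 is forced; the remaining 10 elements need at least 3 more sets (each remaining set adds at most 4) — so at least 4 sets are needed, and 4 is optimal.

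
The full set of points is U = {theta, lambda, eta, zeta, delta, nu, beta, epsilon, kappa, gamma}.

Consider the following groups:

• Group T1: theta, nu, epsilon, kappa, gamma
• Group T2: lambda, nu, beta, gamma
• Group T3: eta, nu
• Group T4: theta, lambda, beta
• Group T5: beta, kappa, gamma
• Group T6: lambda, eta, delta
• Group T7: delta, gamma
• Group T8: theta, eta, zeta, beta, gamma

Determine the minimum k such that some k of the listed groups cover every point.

3

T1 and T6 and T8 together: T1 ∪ T6 ∪ T8 = {theta, lambda, eta, zeta, delta, nu, beta, epsilon, kappa, gamma} — every point is covered.
Only T8 contains zeta, so T8 is forced; the remaining 5 points need at least 2 more groups (each remaining group adds at most 3) — so at least 3 groups are needed, and 3 is optimal.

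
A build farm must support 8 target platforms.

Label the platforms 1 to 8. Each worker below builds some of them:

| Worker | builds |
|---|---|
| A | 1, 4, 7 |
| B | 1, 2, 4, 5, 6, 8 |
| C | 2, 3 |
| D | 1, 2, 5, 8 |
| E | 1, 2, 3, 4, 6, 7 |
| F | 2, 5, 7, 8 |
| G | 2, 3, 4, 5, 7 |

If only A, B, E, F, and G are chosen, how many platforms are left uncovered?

Union of A, B, E, F, G = {1, 2, 3, 4, 5, 6, 7, 8} — that's every platform, so 0 are uncovered.

0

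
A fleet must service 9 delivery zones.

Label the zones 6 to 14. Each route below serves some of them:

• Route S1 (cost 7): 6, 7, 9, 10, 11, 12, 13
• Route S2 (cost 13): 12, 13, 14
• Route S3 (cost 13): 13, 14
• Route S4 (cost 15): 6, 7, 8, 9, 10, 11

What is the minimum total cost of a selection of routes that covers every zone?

28

S2, S4 together cover every zone (S2 ∪ S4 = {6, 7, 8, 9, 10, 11, 12, 13, 14}); total cost 13 + 15 = 28.
The greedy pick S1, S2, S4 costs 35; no covering selection beats 28.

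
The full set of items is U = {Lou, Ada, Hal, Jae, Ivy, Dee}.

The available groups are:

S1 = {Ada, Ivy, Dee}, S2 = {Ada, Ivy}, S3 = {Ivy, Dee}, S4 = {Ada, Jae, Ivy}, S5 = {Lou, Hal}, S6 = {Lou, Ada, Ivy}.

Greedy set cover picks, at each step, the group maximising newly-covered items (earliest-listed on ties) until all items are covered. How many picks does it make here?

Greedy: pick S1 (covers 3 new) → pick S5 (covers 2 new) → pick S4 (covers 1 new). Total picks: 3.

3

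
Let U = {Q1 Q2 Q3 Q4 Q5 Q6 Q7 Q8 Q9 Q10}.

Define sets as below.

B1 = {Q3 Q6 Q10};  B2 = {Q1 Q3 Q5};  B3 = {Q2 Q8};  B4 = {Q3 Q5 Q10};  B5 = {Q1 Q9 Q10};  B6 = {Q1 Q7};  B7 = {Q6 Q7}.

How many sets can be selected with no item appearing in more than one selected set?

3

B3, B4, B6 are pairwise disjoint (B3={Q2,Q8}; B4={Q3,Q5,Q10}; B6={Q1,Q7}).
Every remaining set overlaps one of these, and no 4 of the listed sets are pairwise disjoint, so 3 is the maximum.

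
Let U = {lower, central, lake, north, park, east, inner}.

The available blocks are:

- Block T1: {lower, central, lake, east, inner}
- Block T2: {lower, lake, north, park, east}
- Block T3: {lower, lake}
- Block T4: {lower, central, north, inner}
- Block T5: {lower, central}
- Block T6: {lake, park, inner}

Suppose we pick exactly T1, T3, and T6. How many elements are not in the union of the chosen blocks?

1

Union of T1, T3, T6 = {lower, central, lake, park, east, inner}.
Not covered: north — 1 element.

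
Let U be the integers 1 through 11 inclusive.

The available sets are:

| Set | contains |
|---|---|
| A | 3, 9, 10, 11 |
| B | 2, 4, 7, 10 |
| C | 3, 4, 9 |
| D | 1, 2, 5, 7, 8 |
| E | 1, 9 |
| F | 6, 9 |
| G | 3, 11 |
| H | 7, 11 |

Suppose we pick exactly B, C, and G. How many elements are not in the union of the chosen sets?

Union of B, C, G = {2, 3, 4, 7, 9, 10, 11}.
Not covered: 1, 5, 6, 8 — 4 elements.

4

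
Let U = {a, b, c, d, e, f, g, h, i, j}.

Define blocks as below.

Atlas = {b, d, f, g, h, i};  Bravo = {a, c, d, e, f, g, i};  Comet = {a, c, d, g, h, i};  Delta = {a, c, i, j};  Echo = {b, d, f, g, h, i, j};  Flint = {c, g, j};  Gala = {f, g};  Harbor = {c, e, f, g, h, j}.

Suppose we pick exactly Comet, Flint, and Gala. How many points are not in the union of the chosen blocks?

2

Union of Comet, Flint, Gala = {a, c, d, f, g, h, i, j}.
Not covered: b, e — 2 points.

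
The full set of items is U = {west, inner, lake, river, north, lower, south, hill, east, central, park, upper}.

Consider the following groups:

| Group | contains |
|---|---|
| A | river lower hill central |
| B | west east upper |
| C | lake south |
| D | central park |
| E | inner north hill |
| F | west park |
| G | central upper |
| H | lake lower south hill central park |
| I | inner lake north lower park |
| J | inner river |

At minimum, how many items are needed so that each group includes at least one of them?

Take T = {west, inner, lake, central}. Each listed group contains at least one of these, so T is a hitting set of size 4.
The groups C, F, G, J are pairwise disjoint, so any hitting set needs a separate item for each — at least 4. Hence 4 is optimal.

4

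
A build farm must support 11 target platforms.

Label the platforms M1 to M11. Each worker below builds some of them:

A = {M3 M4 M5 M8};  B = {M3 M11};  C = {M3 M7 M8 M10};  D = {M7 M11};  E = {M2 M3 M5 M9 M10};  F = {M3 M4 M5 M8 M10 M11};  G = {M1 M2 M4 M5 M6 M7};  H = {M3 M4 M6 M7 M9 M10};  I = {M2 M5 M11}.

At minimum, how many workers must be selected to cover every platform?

3

Take {E, F, G}. Their union is {M1, M2, M3, M4, M5, M6, M7, M8, M9, M10, M11}, which is all 11 platforms.
Only G contains M1, so G is forced; the remaining 5 platforms need at least 2 more workers (each remaining worker adds at most 4) — so at least 3 workers are needed, and 3 is optimal.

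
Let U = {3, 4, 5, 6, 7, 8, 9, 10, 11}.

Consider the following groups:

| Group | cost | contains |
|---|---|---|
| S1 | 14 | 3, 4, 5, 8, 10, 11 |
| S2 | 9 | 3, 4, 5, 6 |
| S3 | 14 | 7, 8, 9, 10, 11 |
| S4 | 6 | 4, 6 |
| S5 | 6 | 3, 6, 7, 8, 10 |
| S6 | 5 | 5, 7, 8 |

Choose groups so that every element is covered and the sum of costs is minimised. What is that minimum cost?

23

S2, S3 together cover every element (S2 ∪ S3 = {3, 4, 5, 6, 7, 8, 9, 10, 11}); total cost 9 + 14 = 23.
The greedy pick S5, S2, S3 costs 29; no covering selection beats 23.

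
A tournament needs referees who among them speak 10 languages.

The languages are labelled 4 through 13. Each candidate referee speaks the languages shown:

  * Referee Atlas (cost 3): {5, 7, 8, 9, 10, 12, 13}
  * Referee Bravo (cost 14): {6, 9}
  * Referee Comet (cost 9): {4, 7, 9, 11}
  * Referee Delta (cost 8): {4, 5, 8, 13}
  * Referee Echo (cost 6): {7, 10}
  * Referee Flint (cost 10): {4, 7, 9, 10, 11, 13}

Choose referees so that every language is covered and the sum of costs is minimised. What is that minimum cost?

Atlas, Bravo, Comet together cover every language (Atlas ∪ Bravo ∪ Comet = {4, 5, 6, 7, 8, 9, 10, 11, 12, 13}); total cost 3 + 14 + 9 = 26.
No covering selection has total cost below 26.

26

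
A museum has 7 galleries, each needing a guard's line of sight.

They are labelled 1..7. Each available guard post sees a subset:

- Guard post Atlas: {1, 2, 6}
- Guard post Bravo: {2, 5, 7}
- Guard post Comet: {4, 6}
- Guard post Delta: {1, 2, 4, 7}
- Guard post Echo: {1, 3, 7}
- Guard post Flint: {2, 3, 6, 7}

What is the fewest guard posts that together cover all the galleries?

3

Take {Bravo, Delta, Flint}. Their union is {1, 2, 3, 4, 5, 6, 7}, which is all 7 galleries.
Only Bravo contains 5, so Bravo is forced; the remaining 4 galleries need at least 2 more guard posts (each remaining guard post adds at most 2) — so at least 3 guard posts are needed, and 3 is optimal.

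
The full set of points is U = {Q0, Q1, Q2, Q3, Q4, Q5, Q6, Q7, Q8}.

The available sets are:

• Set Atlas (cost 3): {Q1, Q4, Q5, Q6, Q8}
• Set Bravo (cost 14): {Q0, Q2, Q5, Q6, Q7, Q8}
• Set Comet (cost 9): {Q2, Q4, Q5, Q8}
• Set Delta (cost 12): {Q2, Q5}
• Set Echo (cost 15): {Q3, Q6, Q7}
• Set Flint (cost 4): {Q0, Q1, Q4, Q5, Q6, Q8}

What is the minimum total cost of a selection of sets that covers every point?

Comet, Echo, Flint together cover every point (Comet ∪ Echo ∪ Flint = {Q0, Q1, Q2, Q3, Q4, Q5, Q6, Q7, Q8}); total cost 9 + 15 + 4 = 28.
The greedy pick Atlas, Flint, Bravo, Echo costs 36; no covering selection beats 28.

28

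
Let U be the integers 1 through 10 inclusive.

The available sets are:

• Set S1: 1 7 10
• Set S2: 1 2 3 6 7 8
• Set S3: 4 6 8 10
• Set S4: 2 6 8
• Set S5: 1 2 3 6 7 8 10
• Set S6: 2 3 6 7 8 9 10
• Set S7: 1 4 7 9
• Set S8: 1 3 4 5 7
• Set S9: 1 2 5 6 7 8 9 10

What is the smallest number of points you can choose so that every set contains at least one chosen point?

Take H = {1, 8}. Each listed set contains at least one of these, so H is a hitting set of size 2.
The sets S4, S7 are pairwise disjoint, so any hitting set needs a separate point for each — at least 2. Hence 2 is optimal.

2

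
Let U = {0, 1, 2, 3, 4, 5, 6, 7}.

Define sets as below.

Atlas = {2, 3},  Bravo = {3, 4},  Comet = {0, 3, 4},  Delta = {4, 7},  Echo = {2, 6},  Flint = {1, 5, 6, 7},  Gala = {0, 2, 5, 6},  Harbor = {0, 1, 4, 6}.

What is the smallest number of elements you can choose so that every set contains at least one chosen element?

3

The 3 elements {1, 2, 4} hit every set.
No choice of 2 elements meets every set, so 3 is the minimum.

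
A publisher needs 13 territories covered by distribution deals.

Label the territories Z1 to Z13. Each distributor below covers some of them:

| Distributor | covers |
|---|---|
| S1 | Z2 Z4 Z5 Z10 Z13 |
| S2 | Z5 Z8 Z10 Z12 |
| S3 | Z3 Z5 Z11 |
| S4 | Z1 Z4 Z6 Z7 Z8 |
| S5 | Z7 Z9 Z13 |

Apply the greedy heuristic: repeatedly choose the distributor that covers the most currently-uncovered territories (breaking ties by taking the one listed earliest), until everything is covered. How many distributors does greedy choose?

5

Greedy: pick S1 (covers 5 new) → pick S4 (covers 4 new) → pick S3 (covers 2 new) → pick S2 (covers 1 new) → pick S5 (covers 1 new). Total picks: 5.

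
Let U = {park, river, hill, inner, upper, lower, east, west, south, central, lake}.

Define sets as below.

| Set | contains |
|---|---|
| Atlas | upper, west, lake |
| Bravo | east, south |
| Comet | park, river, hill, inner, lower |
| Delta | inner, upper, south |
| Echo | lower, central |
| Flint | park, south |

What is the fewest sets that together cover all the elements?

Atlas and Bravo and Comet and Echo together: Atlas ∪ Bravo ∪ Comet ∪ Echo = {park, river, hill, inner, upper, lower, east, west, south, central, lake} — every element is covered.
Only Echo contains central, so Echo is forced; the remaining 9 elements need at least 3 more sets (each remaining set adds at most 4) — so at least 4 sets are needed, and 4 is optimal.

4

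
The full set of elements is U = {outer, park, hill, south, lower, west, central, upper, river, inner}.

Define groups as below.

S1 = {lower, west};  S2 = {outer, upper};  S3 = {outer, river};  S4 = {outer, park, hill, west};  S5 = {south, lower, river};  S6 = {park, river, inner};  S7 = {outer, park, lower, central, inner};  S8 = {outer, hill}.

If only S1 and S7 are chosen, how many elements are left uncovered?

Union of S1, S7 = {outer, park, lower, west, central, inner}.
Not covered: hill, south, upper, river — 4 elements.

4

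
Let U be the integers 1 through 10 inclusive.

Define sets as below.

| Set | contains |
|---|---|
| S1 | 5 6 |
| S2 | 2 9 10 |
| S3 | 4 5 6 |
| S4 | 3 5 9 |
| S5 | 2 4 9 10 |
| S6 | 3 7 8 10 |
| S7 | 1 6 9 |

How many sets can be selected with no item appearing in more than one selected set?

2

S6, S7 are pairwise disjoint (S6={3,7,8,10}; S7={1,6,9}).
Every remaining set overlaps one of these, and no 3 of the listed sets are pairwise disjoint, so 2 is the maximum.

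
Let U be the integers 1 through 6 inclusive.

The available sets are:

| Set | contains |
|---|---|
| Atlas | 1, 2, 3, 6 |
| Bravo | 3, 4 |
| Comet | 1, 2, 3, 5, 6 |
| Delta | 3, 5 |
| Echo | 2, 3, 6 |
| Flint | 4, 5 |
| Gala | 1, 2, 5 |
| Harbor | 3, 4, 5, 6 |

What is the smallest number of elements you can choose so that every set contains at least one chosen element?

2

The 2 elements {3, 5} hit every set.
The sets Atlas, Flint are pairwise disjoint, so any hitting set needs a separate element for each — at least 2. Hence 2 is optimal.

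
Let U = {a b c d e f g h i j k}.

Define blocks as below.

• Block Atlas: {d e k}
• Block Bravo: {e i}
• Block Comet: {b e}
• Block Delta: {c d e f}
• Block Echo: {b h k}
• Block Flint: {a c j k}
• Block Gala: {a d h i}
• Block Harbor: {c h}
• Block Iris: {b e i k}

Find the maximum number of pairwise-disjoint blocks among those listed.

Bravo, Echo are pairwise disjoint (Bravo={e,i}; Echo={b,h,k}).
Every remaining block overlaps one of these, and no 3 of the listed blocks are pairwise disjoint, so 2 is the maximum.

2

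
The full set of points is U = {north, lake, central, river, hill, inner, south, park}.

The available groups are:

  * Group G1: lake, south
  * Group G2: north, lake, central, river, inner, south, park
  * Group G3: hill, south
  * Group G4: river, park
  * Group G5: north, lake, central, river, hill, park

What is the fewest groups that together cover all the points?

G2 and G3 cover everything between them: the union {north, lake, central, river, hill, inner, south, park} is all of U.
No single group has all 8 points (the largest, G2, has 7), so 2 is optimal.

2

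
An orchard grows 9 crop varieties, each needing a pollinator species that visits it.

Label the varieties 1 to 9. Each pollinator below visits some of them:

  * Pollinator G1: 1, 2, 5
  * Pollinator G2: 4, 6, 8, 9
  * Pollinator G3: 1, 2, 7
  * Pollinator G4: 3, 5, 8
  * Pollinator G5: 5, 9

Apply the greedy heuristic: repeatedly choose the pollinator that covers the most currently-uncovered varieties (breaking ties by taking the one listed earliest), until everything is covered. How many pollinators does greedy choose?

4

Greedy: pick G2 (covers 4 new) → pick G1 (covers 3 new) → pick G3 (covers 1 new) → pick G4 (covers 1 new). Total picks: 4.
(The true minimum cover uses only 3 pollinators, so greedy is not optimal here.)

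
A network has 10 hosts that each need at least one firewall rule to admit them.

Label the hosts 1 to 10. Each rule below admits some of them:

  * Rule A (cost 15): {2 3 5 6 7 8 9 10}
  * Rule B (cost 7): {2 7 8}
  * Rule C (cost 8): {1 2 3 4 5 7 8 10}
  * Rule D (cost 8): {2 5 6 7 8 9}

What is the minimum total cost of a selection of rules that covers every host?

C, D together cover every host (C ∪ D = {1, 2, 3, 4, 5, 6, 7, 8, 9, 10}); total cost 8 + 8 = 16.
No covering selection has total cost below 16.

16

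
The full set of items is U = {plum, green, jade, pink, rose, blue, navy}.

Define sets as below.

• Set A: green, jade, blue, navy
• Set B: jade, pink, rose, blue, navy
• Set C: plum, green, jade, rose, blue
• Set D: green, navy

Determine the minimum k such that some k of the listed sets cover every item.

B and C together: B ∪ C = {plum, green, jade, pink, rose, blue, navy} — every item is covered.
No single set has all 7 items (the largest, B, has 5), so 2 is optimal.

2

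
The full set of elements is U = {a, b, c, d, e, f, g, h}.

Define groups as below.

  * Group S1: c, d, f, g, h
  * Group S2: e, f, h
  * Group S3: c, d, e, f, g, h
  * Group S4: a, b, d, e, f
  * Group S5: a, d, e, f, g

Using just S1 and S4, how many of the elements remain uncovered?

Union of S1, S4 = {a, b, c, d, e, f, g, h} — that's every element, so 0 are uncovered.

0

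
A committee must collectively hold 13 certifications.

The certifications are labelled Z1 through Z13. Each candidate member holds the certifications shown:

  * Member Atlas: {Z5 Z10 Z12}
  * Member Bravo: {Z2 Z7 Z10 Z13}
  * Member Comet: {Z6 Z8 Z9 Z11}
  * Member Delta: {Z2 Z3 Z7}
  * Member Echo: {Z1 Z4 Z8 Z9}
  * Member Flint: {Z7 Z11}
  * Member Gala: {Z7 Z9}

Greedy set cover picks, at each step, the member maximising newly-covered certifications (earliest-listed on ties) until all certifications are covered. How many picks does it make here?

5

Greedy: pick Bravo (covers 4 new) → pick Comet (covers 4 new) → pick Atlas (covers 2 new) → pick Echo (covers 2 new) → pick Delta (covers 1 new). Total picks: 5.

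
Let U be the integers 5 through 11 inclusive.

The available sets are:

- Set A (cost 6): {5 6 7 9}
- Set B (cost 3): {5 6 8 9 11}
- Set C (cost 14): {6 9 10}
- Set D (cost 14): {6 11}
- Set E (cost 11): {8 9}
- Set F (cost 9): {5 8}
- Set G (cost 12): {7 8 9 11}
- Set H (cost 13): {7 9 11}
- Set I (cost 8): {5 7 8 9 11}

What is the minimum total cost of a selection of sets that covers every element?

C, I together cover every element (C ∪ I = {5, 6, 7, 8, 9, 10, 11}); total cost 14 + 8 = 22.
The greedy pick B, A, C costs 23; no covering selection beats 22.

22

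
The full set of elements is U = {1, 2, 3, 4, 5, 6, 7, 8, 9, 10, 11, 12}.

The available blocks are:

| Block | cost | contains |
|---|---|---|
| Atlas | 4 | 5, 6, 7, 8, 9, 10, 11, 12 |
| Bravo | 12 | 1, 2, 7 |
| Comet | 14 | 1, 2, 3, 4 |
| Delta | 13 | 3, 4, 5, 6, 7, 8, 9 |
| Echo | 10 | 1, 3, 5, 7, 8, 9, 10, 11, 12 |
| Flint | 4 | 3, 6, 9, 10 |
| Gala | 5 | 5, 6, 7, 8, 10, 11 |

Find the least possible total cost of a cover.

18

Atlas, Comet together cover every element (Atlas ∪ Comet = {1, 2, 3, 4, 5, 6, 7, 8, 9, 10, 11, 12}); total cost 4 + 14 = 18.
No covering selection has total cost below 18.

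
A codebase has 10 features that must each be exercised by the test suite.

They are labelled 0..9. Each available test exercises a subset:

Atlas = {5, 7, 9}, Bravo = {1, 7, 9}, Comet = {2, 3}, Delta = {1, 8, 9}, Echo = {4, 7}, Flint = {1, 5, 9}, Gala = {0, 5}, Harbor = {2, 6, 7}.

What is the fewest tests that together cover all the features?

Comet and Delta and Echo and Gala and Harbor together: Comet ∪ Delta ∪ Echo ∪ Gala ∪ Harbor = {0, 1, 2, 3, 4, 5, 6, 7, 8, 9} — every feature is covered.
No 4 of the 8 tests cover everything (all 70 combinations miss at least one feature), so 5 is optimal.

5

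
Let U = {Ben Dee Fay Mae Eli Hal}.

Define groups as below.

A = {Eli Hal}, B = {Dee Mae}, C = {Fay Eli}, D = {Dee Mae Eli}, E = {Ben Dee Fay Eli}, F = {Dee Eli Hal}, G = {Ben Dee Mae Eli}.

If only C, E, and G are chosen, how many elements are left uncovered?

1

Union of C, E, G = {Ben, Dee, Fay, Mae, Eli}.
Not covered: Hal — 1 element.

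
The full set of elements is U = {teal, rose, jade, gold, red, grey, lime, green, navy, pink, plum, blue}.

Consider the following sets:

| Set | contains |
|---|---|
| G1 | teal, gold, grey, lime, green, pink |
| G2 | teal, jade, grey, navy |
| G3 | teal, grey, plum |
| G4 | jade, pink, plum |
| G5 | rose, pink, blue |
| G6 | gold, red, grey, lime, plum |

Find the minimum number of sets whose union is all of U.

4

G1 and G2 and G5 and G6 together: G1 ∪ G2 ∪ G5 ∪ G6 = {teal, rose, jade, gold, red, grey, lime, green, navy, pink, plum, blue} — every element is covered.
Only G6 contains red, so G6 is forced; the remaining 7 elements need at least 3 more sets (each remaining set adds at most 3) — so at least 4 sets are needed, and 4 is optimal.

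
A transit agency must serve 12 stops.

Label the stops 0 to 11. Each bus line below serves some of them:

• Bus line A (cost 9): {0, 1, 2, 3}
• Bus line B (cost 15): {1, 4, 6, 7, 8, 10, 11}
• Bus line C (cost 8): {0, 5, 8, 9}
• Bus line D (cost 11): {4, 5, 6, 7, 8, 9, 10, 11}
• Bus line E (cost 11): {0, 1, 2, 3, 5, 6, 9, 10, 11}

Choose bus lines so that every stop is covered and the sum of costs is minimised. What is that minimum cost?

20

A, D together cover every stop (A ∪ D = {0, 1, 2, 3, 4, 5, 6, 7, 8, 9, 10, 11}); total cost 9 + 11 = 20.
The greedy pick E, D costs 22; no covering selection beats 20.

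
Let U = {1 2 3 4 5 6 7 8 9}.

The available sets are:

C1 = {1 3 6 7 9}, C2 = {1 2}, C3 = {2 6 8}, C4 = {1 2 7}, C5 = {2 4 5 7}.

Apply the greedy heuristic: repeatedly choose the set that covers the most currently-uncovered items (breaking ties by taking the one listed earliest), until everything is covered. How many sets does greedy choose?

3

Greedy: pick C1 (covers 5 new) → pick C5 (covers 3 new) → pick C3 (covers 1 new). Total picks: 3.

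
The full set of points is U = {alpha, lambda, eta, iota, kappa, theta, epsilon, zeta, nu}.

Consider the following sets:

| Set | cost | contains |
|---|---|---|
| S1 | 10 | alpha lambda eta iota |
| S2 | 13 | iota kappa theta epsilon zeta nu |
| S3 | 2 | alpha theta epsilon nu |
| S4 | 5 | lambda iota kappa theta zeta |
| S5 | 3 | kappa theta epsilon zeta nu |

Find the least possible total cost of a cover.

S1, S5 together cover every point (S1 ∪ S5 = {alpha, lambda, eta, iota, kappa, theta, epsilon, zeta, nu}); total cost 10 + 3 = 13.
The greedy pick S3, S4, S1 costs 17; no covering selection beats 13.

13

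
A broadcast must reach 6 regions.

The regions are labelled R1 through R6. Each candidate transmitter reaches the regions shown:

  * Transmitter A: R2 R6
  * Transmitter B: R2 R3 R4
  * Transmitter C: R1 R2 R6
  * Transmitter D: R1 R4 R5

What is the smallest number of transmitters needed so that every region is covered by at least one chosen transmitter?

3

Take {A, B, D}. Their union is {R1, R2, R3, R4, R5, R6}, which is all 6 regions.
Only B contains R3, so B is forced; the remaining 3 regions need at least 2 more transmitters (each remaining transmitter adds at most 2) — so at least 3 transmitters are needed, and 3 is optimal.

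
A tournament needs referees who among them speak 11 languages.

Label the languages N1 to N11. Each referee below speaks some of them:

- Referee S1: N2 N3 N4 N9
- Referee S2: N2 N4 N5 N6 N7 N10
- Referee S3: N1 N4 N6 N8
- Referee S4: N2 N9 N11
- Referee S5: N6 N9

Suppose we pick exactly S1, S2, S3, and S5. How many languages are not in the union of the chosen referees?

1

Union of S1, S2, S3, S5 = {N1, N2, N3, N4, N5, N6, N7, N8, N9, N10}.
Not covered: N11 — 1 language.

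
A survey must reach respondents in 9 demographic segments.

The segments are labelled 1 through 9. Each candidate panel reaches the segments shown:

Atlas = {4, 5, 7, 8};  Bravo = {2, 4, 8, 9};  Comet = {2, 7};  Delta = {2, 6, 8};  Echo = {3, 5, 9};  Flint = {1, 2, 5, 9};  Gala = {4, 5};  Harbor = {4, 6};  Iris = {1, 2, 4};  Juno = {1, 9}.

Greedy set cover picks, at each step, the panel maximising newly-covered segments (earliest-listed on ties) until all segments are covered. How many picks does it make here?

Greedy: pick Atlas (covers 4 new) → pick Flint (covers 3 new) → pick Delta (covers 1 new) → pick Echo (covers 1 new). Total picks: 4.

4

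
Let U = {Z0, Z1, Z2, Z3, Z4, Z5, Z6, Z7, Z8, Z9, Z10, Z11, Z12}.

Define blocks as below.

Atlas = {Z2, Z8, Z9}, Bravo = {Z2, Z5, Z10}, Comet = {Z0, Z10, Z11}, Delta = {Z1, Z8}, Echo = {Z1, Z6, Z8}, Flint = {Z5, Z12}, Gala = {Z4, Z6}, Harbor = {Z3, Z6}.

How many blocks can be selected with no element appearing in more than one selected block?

Comet, Delta, Flint, Gala are pairwise disjoint (Comet={Z0,Z10,Z11}; Delta={Z1,Z8}; Flint={Z5,Z12}; Gala={Z4,Z6}).
Every remaining block overlaps one of these, and no 5 of the listed blocks are pairwise disjoint, so 4 is the maximum.

4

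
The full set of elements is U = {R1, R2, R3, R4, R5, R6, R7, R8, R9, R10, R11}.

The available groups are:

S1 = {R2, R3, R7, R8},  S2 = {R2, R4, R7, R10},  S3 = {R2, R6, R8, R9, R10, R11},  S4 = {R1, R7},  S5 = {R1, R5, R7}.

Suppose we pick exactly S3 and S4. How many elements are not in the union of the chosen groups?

Union of S3, S4 = {R1, R2, R6, R7, R8, R9, R10, R11}.
Not covered: R3, R4, R5 — 3 elements.

3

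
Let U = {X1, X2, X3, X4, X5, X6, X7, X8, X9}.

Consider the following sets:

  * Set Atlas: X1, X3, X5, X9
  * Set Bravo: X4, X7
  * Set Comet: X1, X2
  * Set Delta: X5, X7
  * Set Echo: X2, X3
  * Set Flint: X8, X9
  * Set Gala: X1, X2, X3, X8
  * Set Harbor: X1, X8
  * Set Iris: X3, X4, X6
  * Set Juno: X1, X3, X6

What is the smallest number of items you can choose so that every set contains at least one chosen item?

4

Take H = {X1, X3, X7, X8}. Each listed set contains at least one of these, so H is a hitting set of size 4.
The sets Comet, Delta, Flint, Iris are pairwise disjoint, so any hitting set needs a separate item for each — at least 4. Hence 4 is optimal.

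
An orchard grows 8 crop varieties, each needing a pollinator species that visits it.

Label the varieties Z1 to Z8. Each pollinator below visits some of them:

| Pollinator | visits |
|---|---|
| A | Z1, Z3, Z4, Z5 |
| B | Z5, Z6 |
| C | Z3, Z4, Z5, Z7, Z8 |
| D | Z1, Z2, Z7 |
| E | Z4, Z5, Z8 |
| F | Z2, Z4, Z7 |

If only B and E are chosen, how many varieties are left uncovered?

4

Union of B, E = {Z4, Z5, Z6, Z8}.
Not covered: Z1, Z2, Z3, Z7 — 4 varieties.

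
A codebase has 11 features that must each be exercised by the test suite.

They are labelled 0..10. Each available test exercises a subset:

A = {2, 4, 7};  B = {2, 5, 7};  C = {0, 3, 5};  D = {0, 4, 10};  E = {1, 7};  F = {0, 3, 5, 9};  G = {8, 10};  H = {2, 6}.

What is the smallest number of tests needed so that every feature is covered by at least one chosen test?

5

Take {A, E, F, G, H}. Their union is {0, 1, 2, 3, 4, 5, 6, 7, 8, 9, 10}, which is all 11 features.
No 4 of the 8 tests cover everything (all 70 combinations miss at least one feature), so 5 is optimal.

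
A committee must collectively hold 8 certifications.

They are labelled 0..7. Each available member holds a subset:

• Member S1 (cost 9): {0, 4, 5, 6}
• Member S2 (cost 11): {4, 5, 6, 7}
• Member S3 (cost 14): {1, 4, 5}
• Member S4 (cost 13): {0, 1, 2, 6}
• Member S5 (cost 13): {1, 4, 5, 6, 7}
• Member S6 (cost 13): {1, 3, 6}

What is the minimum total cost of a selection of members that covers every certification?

S2, S4, S6 together cover every certification (S2 ∪ S4 ∪ S6 = {0, 1, 2, 3, 4, 5, 6, 7}); total cost 11 + 13 + 13 = 37.
The greedy pick S1, S4, S2, S6 costs 46; no covering selection beats 37.

37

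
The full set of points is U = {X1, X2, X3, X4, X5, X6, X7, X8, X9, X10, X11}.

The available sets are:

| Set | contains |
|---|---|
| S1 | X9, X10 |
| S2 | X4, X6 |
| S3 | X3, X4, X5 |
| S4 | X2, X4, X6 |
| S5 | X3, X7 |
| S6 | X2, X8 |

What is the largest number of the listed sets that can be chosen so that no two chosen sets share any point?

S1, S2, S5, S6 are pairwise disjoint (S1={X9,X10}; S2={X4,X6}; S5={X3,X7}; S6={X2,X8}).
Every remaining set overlaps one of these, and no 5 of the listed sets are pairwise disjoint, so 4 is the maximum.

4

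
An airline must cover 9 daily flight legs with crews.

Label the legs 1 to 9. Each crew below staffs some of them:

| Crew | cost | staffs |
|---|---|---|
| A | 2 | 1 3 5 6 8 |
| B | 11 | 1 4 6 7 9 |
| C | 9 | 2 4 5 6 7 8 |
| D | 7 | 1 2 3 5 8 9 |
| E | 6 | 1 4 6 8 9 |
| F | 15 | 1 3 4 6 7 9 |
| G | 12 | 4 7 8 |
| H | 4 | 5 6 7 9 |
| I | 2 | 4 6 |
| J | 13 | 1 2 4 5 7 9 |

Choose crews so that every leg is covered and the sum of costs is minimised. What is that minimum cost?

D, H, I together cover every leg (D ∪ H ∪ I = {1, 2, 3, 4, 5, 6, 7, 8, 9}); total cost 7 + 4 + 2 = 13.
The greedy pick A, H, I, D costs 15; no covering selection beats 13.

13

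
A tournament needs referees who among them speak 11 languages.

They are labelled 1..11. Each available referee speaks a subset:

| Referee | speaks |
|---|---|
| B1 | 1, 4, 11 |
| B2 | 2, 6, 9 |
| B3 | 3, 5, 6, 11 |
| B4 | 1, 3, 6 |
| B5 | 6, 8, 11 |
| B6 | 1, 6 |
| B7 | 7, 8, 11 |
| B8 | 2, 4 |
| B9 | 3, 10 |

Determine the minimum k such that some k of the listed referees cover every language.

B1 and B2 and B3 and B7 and B9 together: B1 ∪ B2 ∪ B3 ∪ B7 ∪ B9 = {1, 2, 3, 4, 5, 6, 7, 8, 9, 10, 11} — every language is covered.
Only B3 contains 5, so B3 is forced; the remaining 7 languages need at least 4 more referees (each remaining referee adds at most 2) — so at least 5 referees are needed, and 5 is optimal.

5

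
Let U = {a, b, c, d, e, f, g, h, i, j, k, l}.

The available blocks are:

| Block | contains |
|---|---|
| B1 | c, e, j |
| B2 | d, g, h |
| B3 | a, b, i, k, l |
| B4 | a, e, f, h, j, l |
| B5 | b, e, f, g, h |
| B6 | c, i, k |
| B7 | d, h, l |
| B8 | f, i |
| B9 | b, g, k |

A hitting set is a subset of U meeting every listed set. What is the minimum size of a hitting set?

4

T = {d, g, i, j} meets every block (each contains at least one member of T), and |T| = 4.
The blocks B1, B7, B8, B9 are pairwise disjoint, so any hitting set needs a separate point for each — at least 4. Hence 4 is optimal.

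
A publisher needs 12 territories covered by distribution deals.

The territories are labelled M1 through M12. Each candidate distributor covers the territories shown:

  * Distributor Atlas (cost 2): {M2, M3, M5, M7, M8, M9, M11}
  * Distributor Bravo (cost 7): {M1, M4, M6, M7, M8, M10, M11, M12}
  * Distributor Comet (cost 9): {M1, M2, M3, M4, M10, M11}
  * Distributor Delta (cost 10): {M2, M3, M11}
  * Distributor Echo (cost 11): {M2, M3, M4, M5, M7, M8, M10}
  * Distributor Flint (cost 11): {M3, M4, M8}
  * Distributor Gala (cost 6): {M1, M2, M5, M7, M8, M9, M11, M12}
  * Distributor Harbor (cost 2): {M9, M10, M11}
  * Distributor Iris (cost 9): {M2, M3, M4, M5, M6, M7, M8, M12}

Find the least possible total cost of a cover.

Atlas, Bravo together cover every territory (Atlas ∪ Bravo = {M1, M2, M3, M4, M5, M6, M7, M8, M9, M10, M11, M12}); total cost 2 + 7 = 9.
No covering selection has total cost below 9.

9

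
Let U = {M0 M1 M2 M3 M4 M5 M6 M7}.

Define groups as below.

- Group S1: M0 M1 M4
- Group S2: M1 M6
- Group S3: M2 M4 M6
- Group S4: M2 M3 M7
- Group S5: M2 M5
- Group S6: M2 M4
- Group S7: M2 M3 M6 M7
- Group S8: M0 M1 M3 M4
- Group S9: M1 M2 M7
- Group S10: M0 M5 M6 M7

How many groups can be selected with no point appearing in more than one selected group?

2

S2, S6 are pairwise disjoint (S2={M1,M6}; S6={M2,M4}).
Every remaining group overlaps one of these, and no 3 of the listed groups are pairwise disjoint, so 2 is the maximum.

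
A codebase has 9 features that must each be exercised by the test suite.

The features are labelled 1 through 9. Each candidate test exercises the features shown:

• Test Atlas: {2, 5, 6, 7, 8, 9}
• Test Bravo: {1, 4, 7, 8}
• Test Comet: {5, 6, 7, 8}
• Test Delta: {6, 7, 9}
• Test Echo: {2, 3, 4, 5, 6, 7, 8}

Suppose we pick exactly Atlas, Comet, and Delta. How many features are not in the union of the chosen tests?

Union of Atlas, Comet, Delta = {2, 5, 6, 7, 8, 9}.
Not covered: 1, 3, 4 — 3 features.

3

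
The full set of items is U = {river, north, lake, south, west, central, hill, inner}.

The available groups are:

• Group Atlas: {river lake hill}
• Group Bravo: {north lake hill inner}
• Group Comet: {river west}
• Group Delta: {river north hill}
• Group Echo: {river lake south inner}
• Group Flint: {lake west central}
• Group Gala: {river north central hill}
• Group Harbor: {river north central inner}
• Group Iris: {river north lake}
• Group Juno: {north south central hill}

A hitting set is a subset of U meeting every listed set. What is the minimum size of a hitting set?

Take H = {river, central, inner}. Each listed group contains at least one of these, so H is a hitting set of size 3.
No choice of 2 items meets every group, so 3 is the minimum.

3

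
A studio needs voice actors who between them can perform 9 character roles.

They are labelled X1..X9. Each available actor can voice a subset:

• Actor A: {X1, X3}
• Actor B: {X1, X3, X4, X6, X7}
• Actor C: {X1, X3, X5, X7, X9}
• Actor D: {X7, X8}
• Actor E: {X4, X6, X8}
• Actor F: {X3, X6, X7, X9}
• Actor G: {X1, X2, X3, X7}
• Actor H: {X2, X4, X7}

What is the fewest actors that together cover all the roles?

C and E and G together: C ∪ E ∪ G = {X1, X2, X3, X4, X5, X6, X7, X8, X9} — every role is covered.
Only C contains X5, so C is forced; the remaining 4 roles need at least 2 more actors (each remaining actor adds at most 3) — so at least 3 actors are needed, and 3 is optimal.

3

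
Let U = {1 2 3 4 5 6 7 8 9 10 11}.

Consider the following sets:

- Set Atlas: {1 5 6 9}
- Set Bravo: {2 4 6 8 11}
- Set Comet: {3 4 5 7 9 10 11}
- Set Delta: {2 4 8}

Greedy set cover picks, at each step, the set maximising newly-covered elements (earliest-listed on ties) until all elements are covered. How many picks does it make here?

Greedy: pick Comet (covers 7 new) → pick Bravo (covers 3 new) → pick Atlas (covers 1 new). Total picks: 3.

3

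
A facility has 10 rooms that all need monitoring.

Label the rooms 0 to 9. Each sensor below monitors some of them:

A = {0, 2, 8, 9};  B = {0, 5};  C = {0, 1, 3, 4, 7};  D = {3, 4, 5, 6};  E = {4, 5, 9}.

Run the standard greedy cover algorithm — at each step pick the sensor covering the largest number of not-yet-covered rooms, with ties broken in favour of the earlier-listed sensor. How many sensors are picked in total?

Greedy: pick C (covers 5 new) → pick A (covers 3 new) → pick D (covers 2 new). Total picks: 3.

3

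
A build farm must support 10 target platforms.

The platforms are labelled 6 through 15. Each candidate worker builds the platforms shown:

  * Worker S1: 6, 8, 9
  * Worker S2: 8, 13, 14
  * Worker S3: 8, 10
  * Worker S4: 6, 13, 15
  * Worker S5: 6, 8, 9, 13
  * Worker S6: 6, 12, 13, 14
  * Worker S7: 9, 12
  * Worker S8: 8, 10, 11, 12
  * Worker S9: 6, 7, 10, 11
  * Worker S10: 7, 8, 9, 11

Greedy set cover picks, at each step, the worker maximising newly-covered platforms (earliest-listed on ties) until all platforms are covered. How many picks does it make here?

5

Greedy: pick S5 (covers 4 new) → pick S8 (covers 3 new) → pick S2 (covers 1 new) → pick S4 (covers 1 new) → pick S9 (covers 1 new). Total picks: 5.
(The true minimum cover uses only 4 workers, so greedy is not optimal here.)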